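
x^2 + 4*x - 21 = (x - 3)*(x + 7)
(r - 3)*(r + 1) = r^2 - 2*r - 3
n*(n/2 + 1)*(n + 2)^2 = n^4/2 + 3*n^3 + 6*n^2 + 4*n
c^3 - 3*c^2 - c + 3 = (c - 3)*(c - 1)*(c + 1)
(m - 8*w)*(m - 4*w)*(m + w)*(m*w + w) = m^4*w - 11*m^3*w^2 + m^3*w + 20*m^2*w^3 - 11*m^2*w^2 + 32*m*w^4 + 20*m*w^3 + 32*w^4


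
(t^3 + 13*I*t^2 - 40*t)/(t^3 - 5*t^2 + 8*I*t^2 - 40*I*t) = (t + 5*I)/(t - 5)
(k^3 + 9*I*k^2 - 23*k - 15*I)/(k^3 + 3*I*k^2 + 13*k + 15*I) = (k + 3*I)/(k - 3*I)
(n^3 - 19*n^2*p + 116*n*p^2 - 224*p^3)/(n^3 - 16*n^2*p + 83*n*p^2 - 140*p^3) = (-n + 8*p)/(-n + 5*p)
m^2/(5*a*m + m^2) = m/(5*a + m)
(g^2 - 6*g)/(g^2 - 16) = g*(g - 6)/(g^2 - 16)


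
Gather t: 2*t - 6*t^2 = -6*t^2 + 2*t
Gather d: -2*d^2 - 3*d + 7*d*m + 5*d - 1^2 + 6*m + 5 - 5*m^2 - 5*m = -2*d^2 + d*(7*m + 2) - 5*m^2 + m + 4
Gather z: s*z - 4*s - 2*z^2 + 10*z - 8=-4*s - 2*z^2 + z*(s + 10) - 8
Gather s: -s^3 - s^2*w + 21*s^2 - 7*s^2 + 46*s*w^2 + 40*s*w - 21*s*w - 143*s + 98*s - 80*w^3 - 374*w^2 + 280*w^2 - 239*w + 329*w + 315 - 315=-s^3 + s^2*(14 - w) + s*(46*w^2 + 19*w - 45) - 80*w^3 - 94*w^2 + 90*w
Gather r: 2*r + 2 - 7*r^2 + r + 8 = -7*r^2 + 3*r + 10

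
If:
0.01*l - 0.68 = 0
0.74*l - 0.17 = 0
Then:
No Solution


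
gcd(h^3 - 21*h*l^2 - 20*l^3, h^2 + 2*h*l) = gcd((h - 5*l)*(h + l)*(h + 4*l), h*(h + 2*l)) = 1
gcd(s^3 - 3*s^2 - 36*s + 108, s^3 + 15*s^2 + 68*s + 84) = s + 6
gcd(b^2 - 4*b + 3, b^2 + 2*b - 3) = b - 1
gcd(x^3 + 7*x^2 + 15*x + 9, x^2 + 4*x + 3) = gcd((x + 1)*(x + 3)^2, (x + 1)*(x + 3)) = x^2 + 4*x + 3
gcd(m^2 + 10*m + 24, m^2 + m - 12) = m + 4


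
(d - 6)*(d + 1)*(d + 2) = d^3 - 3*d^2 - 16*d - 12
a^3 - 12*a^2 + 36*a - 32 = (a - 8)*(a - 2)^2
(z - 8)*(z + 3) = z^2 - 5*z - 24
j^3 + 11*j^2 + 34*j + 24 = (j + 1)*(j + 4)*(j + 6)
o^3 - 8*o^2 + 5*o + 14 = (o - 7)*(o - 2)*(o + 1)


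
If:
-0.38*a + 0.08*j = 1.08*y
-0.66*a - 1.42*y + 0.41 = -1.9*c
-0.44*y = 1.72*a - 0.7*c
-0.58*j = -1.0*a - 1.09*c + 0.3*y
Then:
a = -0.10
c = -0.26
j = -0.66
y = -0.01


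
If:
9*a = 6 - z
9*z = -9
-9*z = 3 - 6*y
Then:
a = 7/9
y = -1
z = -1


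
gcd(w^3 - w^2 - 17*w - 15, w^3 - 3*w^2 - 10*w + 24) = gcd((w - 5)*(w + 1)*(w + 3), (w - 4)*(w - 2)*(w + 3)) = w + 3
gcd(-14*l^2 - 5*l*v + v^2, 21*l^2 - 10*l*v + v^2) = -7*l + v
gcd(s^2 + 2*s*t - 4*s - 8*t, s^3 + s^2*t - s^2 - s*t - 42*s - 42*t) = 1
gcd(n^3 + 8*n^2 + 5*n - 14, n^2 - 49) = n + 7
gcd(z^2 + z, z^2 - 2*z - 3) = z + 1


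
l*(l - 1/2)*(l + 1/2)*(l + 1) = l^4 + l^3 - l^2/4 - l/4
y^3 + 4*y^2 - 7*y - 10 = (y - 2)*(y + 1)*(y + 5)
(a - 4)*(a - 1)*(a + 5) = a^3 - 21*a + 20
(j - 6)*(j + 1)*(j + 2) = j^3 - 3*j^2 - 16*j - 12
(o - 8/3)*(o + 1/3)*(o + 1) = o^3 - 4*o^2/3 - 29*o/9 - 8/9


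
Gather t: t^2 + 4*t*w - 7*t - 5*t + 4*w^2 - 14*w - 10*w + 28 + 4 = t^2 + t*(4*w - 12) + 4*w^2 - 24*w + 32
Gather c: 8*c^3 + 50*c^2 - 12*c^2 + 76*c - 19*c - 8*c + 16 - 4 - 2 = 8*c^3 + 38*c^2 + 49*c + 10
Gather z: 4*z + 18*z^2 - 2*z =18*z^2 + 2*z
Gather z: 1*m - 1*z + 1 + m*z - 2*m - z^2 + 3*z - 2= -m - z^2 + z*(m + 2) - 1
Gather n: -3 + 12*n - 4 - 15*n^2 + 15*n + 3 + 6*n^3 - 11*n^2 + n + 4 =6*n^3 - 26*n^2 + 28*n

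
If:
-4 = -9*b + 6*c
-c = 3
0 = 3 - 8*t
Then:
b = -14/9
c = -3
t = 3/8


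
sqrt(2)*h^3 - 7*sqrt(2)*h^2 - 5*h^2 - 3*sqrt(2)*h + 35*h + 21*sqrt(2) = (h - 7)*(h - 3*sqrt(2))*(sqrt(2)*h + 1)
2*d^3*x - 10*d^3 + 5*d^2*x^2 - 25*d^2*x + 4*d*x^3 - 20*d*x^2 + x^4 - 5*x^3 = (d + x)^2*(2*d + x)*(x - 5)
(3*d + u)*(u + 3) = 3*d*u + 9*d + u^2 + 3*u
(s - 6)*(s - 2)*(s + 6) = s^3 - 2*s^2 - 36*s + 72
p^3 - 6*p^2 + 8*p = p*(p - 4)*(p - 2)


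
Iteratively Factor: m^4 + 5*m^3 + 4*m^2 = (m + 1)*(m^3 + 4*m^2) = (m + 1)*(m + 4)*(m^2) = m*(m + 1)*(m + 4)*(m)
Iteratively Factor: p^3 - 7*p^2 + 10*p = (p - 2)*(p^2 - 5*p) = (p - 5)*(p - 2)*(p)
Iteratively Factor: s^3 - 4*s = (s + 2)*(s^2 - 2*s) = s*(s + 2)*(s - 2)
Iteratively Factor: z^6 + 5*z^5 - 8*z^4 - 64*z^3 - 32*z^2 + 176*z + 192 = (z + 4)*(z^5 + z^4 - 12*z^3 - 16*z^2 + 32*z + 48) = (z + 2)*(z + 4)*(z^4 - z^3 - 10*z^2 + 4*z + 24) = (z - 2)*(z + 2)*(z + 4)*(z^3 + z^2 - 8*z - 12) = (z - 2)*(z + 2)^2*(z + 4)*(z^2 - z - 6) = (z - 3)*(z - 2)*(z + 2)^2*(z + 4)*(z + 2)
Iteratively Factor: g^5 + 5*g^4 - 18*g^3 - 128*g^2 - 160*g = (g + 4)*(g^4 + g^3 - 22*g^2 - 40*g) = g*(g + 4)*(g^3 + g^2 - 22*g - 40) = g*(g - 5)*(g + 4)*(g^2 + 6*g + 8) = g*(g - 5)*(g + 2)*(g + 4)*(g + 4)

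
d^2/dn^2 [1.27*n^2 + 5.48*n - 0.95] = 2.54000000000000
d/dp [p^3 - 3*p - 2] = 3*p^2 - 3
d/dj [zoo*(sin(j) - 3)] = zoo*cos(j)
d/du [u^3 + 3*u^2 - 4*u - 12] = 3*u^2 + 6*u - 4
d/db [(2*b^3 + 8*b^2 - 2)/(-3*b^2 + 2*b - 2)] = 2*(-3*b^4 + 4*b^3 + 2*b^2 - 22*b + 2)/(9*b^4 - 12*b^3 + 16*b^2 - 8*b + 4)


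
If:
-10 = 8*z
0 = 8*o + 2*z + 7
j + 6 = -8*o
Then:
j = -3/2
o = -9/16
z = -5/4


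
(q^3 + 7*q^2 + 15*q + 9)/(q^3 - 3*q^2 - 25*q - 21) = (q + 3)/(q - 7)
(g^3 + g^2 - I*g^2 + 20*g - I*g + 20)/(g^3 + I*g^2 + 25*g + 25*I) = (g^2 + g*(1 + 4*I) + 4*I)/(g^2 + 6*I*g - 5)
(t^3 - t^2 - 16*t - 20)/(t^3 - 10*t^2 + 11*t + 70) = (t + 2)/(t - 7)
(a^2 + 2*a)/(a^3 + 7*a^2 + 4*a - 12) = a/(a^2 + 5*a - 6)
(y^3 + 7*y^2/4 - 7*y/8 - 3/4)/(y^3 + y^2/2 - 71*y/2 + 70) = (8*y^3 + 14*y^2 - 7*y - 6)/(4*(2*y^3 + y^2 - 71*y + 140))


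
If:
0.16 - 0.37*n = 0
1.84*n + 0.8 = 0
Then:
No Solution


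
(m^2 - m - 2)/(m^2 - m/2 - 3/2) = 2*(m - 2)/(2*m - 3)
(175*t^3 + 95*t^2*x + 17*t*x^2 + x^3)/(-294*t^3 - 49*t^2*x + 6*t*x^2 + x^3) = (25*t^2 + 10*t*x + x^2)/(-42*t^2 - t*x + x^2)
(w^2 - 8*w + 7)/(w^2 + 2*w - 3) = (w - 7)/(w + 3)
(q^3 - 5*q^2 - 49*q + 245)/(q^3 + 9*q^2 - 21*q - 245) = (q - 7)/(q + 7)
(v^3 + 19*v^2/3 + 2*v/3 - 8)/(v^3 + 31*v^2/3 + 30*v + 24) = (v - 1)/(v + 3)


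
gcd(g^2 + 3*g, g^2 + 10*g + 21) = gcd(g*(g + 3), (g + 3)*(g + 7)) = g + 3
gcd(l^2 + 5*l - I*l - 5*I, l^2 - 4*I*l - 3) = l - I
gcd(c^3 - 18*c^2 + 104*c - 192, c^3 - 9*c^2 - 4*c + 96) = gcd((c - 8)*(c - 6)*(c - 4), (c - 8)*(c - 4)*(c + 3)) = c^2 - 12*c + 32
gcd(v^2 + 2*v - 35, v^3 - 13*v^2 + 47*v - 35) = v - 5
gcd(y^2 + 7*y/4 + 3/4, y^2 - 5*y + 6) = 1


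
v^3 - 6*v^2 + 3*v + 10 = (v - 5)*(v - 2)*(v + 1)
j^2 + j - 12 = (j - 3)*(j + 4)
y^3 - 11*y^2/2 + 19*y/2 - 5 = (y - 5/2)*(y - 2)*(y - 1)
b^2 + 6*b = b*(b + 6)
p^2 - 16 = (p - 4)*(p + 4)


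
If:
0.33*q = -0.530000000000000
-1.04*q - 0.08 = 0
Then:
No Solution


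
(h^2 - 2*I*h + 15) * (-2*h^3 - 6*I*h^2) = -2*h^5 - 2*I*h^4 - 42*h^3 - 90*I*h^2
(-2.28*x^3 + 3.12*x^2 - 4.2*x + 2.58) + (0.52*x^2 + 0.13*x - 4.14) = -2.28*x^3 + 3.64*x^2 - 4.07*x - 1.56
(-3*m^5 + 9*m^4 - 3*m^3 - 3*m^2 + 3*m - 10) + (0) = -3*m^5 + 9*m^4 - 3*m^3 - 3*m^2 + 3*m - 10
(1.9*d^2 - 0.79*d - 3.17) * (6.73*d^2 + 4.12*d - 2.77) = 12.787*d^4 + 2.5113*d^3 - 29.8519*d^2 - 10.8721*d + 8.7809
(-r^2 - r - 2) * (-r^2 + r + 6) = r^4 - 5*r^2 - 8*r - 12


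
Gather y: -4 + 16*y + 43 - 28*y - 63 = -12*y - 24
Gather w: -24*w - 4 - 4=-24*w - 8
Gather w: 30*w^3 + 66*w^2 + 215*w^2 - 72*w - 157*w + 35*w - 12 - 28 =30*w^3 + 281*w^2 - 194*w - 40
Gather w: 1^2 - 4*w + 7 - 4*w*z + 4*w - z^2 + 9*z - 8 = -4*w*z - z^2 + 9*z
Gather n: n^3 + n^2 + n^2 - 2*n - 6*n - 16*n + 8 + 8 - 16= n^3 + 2*n^2 - 24*n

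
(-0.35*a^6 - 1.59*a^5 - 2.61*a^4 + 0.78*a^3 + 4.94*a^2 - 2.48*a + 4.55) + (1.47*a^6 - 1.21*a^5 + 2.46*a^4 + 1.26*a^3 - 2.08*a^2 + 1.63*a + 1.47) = 1.12*a^6 - 2.8*a^5 - 0.15*a^4 + 2.04*a^3 + 2.86*a^2 - 0.85*a + 6.02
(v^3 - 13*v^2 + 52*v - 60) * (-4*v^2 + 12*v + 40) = -4*v^5 + 64*v^4 - 324*v^3 + 344*v^2 + 1360*v - 2400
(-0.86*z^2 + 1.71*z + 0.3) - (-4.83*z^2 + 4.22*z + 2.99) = 3.97*z^2 - 2.51*z - 2.69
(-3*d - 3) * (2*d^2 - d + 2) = -6*d^3 - 3*d^2 - 3*d - 6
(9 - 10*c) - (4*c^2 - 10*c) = 9 - 4*c^2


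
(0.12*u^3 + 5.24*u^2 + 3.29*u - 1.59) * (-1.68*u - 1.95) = -0.2016*u^4 - 9.0372*u^3 - 15.7452*u^2 - 3.7443*u + 3.1005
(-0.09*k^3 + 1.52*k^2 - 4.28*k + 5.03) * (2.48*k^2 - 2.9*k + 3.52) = -0.2232*k^5 + 4.0306*k^4 - 15.3392*k^3 + 30.2368*k^2 - 29.6526*k + 17.7056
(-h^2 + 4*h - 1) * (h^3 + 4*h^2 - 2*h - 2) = -h^5 + 17*h^3 - 10*h^2 - 6*h + 2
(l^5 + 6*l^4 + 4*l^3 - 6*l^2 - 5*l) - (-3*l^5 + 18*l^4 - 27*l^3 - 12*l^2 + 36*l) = 4*l^5 - 12*l^4 + 31*l^3 + 6*l^2 - 41*l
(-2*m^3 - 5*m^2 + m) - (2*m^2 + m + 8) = -2*m^3 - 7*m^2 - 8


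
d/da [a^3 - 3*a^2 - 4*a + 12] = 3*a^2 - 6*a - 4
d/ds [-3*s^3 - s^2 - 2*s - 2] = -9*s^2 - 2*s - 2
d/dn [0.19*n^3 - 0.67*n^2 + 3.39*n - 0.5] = 0.57*n^2 - 1.34*n + 3.39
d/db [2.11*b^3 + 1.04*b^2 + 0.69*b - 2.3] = 6.33*b^2 + 2.08*b + 0.69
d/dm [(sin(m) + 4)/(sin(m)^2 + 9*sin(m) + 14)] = (-8*sin(m) + cos(m)^2 - 23)*cos(m)/(sin(m)^2 + 9*sin(m) + 14)^2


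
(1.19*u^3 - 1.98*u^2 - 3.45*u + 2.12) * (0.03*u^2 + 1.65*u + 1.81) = 0.0357*u^5 + 1.9041*u^4 - 1.2166*u^3 - 9.2127*u^2 - 2.7465*u + 3.8372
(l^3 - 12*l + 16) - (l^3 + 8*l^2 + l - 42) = -8*l^2 - 13*l + 58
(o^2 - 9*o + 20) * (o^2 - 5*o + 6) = o^4 - 14*o^3 + 71*o^2 - 154*o + 120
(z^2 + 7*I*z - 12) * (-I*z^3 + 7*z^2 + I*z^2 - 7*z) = -I*z^5 + 14*z^4 + I*z^4 - 14*z^3 + 61*I*z^3 - 84*z^2 - 61*I*z^2 + 84*z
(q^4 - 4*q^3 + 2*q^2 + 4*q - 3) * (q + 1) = q^5 - 3*q^4 - 2*q^3 + 6*q^2 + q - 3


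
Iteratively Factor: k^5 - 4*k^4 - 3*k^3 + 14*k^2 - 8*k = (k - 1)*(k^4 - 3*k^3 - 6*k^2 + 8*k) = k*(k - 1)*(k^3 - 3*k^2 - 6*k + 8) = k*(k - 4)*(k - 1)*(k^2 + k - 2) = k*(k - 4)*(k - 1)*(k + 2)*(k - 1)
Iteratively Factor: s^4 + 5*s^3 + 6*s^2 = (s + 2)*(s^3 + 3*s^2) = s*(s + 2)*(s^2 + 3*s) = s^2*(s + 2)*(s + 3)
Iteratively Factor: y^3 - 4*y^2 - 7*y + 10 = (y + 2)*(y^2 - 6*y + 5) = (y - 5)*(y + 2)*(y - 1)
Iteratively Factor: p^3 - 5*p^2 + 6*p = (p)*(p^2 - 5*p + 6) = p*(p - 3)*(p - 2)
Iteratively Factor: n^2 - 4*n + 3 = (n - 1)*(n - 3)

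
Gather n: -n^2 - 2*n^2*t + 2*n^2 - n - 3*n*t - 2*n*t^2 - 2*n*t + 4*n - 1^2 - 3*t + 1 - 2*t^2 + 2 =n^2*(1 - 2*t) + n*(-2*t^2 - 5*t + 3) - 2*t^2 - 3*t + 2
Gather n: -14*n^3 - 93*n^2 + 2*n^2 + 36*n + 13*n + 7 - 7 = -14*n^3 - 91*n^2 + 49*n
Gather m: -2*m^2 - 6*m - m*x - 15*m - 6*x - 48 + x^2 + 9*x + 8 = -2*m^2 + m*(-x - 21) + x^2 + 3*x - 40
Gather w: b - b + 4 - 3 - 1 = 0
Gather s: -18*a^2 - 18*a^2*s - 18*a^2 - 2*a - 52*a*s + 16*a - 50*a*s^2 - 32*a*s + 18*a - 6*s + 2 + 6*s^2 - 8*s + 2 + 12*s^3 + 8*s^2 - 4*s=-36*a^2 + 32*a + 12*s^3 + s^2*(14 - 50*a) + s*(-18*a^2 - 84*a - 18) + 4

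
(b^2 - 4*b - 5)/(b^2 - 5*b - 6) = (b - 5)/(b - 6)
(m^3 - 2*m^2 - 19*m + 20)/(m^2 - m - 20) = m - 1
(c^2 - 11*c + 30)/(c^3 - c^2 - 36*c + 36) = (c - 5)/(c^2 + 5*c - 6)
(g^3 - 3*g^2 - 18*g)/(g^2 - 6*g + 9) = g*(g^2 - 3*g - 18)/(g^2 - 6*g + 9)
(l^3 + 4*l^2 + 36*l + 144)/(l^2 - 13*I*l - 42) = (l^2 + l*(4 + 6*I) + 24*I)/(l - 7*I)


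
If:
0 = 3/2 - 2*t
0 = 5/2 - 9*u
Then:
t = 3/4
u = 5/18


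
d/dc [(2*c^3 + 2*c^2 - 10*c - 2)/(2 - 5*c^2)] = 2*(-5*c^4 - 19*c^2 - 6*c - 10)/(25*c^4 - 20*c^2 + 4)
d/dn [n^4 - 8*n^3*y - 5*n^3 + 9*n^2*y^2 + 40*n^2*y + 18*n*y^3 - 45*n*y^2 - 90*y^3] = 4*n^3 - 24*n^2*y - 15*n^2 + 18*n*y^2 + 80*n*y + 18*y^3 - 45*y^2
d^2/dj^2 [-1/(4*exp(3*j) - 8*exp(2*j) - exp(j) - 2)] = (2*(-12*exp(2*j) + 16*exp(j) + 1)^2*exp(j) + (36*exp(2*j) - 32*exp(j) - 1)*(-4*exp(3*j) + 8*exp(2*j) + exp(j) + 2))*exp(j)/(-4*exp(3*j) + 8*exp(2*j) + exp(j) + 2)^3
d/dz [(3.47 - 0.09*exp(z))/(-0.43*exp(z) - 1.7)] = 1.6451*exp(z)/(0.43*exp(z) + 1.7)^2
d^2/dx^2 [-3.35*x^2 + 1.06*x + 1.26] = -6.70000000000000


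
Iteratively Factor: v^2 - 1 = (v - 1)*(v + 1)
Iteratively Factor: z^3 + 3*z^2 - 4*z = (z)*(z^2 + 3*z - 4) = z*(z - 1)*(z + 4)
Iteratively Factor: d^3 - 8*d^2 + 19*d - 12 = (d - 4)*(d^2 - 4*d + 3) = (d - 4)*(d - 1)*(d - 3)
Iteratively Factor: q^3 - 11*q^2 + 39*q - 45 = (q - 3)*(q^2 - 8*q + 15) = (q - 5)*(q - 3)*(q - 3)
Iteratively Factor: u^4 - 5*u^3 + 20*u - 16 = (u - 1)*(u^3 - 4*u^2 - 4*u + 16) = (u - 4)*(u - 1)*(u^2 - 4) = (u - 4)*(u - 1)*(u + 2)*(u - 2)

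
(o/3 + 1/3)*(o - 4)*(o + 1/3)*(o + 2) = o^4/3 - 2*o^3/9 - 31*o^2/9 - 34*o/9 - 8/9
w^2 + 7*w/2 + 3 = (w + 3/2)*(w + 2)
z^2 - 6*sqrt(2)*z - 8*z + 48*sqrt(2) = (z - 8)*(z - 6*sqrt(2))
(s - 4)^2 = s^2 - 8*s + 16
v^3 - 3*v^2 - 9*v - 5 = (v - 5)*(v + 1)^2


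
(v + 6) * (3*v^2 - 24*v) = 3*v^3 - 6*v^2 - 144*v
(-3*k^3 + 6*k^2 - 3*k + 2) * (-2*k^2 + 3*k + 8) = 6*k^5 - 21*k^4 + 35*k^2 - 18*k + 16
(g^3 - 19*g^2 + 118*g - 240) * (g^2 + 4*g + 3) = g^5 - 15*g^4 + 45*g^3 + 175*g^2 - 606*g - 720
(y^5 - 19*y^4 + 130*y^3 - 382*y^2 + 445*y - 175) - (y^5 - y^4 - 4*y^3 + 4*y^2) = -18*y^4 + 134*y^3 - 386*y^2 + 445*y - 175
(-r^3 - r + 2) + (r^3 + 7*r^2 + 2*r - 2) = 7*r^2 + r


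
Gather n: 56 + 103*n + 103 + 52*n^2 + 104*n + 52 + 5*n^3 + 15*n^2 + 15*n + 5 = 5*n^3 + 67*n^2 + 222*n + 216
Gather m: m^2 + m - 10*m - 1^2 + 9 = m^2 - 9*m + 8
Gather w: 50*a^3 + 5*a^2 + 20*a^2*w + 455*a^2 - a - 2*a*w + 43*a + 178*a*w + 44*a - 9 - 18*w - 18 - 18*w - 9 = 50*a^3 + 460*a^2 + 86*a + w*(20*a^2 + 176*a - 36) - 36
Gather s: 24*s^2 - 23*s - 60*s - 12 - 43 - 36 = 24*s^2 - 83*s - 91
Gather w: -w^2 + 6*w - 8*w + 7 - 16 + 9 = -w^2 - 2*w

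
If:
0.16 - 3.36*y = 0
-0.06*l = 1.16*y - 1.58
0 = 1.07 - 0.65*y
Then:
No Solution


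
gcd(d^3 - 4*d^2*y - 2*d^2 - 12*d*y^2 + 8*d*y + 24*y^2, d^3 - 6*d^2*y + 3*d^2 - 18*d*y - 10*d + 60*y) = -d^2 + 6*d*y + 2*d - 12*y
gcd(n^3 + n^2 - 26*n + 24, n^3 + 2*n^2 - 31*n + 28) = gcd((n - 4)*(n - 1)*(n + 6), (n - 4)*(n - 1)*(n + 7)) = n^2 - 5*n + 4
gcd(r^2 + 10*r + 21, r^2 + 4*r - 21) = r + 7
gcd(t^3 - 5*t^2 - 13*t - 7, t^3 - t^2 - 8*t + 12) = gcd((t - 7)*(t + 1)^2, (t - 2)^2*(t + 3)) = 1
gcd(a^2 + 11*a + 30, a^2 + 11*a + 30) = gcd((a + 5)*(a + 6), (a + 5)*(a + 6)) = a^2 + 11*a + 30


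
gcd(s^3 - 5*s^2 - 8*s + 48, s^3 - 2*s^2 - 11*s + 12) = s^2 - s - 12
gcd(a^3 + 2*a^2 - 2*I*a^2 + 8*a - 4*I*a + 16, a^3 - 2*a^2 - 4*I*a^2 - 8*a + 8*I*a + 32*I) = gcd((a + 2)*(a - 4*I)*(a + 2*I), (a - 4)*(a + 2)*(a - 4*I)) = a^2 + a*(2 - 4*I) - 8*I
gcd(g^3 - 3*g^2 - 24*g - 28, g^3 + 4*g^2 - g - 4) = 1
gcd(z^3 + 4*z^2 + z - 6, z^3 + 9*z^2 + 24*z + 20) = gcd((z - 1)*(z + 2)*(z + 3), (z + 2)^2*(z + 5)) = z + 2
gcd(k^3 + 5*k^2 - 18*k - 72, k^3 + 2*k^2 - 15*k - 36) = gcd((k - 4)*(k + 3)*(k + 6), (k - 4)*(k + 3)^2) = k^2 - k - 12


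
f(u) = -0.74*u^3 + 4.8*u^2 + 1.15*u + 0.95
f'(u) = -2.22*u^2 + 9.6*u + 1.15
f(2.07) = 17.33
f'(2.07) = 11.51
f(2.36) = 20.67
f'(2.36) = 11.44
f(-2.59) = 43.03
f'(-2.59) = -38.61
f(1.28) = 8.73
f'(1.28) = 9.80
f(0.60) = 3.21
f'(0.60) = 6.11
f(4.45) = 35.91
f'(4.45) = -0.09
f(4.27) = 35.77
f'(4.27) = 1.66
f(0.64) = 3.46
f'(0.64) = 6.38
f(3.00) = 27.62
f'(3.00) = 9.97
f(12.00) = -572.77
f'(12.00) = -203.33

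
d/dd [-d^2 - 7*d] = -2*d - 7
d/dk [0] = 0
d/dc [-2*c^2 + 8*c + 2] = 8 - 4*c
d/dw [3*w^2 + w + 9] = 6*w + 1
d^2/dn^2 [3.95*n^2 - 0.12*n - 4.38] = 7.90000000000000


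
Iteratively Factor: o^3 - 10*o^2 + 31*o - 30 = (o - 3)*(o^2 - 7*o + 10) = (o - 3)*(o - 2)*(o - 5)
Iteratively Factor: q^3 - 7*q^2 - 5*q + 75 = (q - 5)*(q^2 - 2*q - 15) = (q - 5)^2*(q + 3)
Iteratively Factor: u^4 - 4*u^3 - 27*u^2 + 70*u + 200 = (u - 5)*(u^3 + u^2 - 22*u - 40) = (u - 5)*(u + 2)*(u^2 - u - 20) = (u - 5)*(u + 2)*(u + 4)*(u - 5)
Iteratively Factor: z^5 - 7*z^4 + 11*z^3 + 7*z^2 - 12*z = (z + 1)*(z^4 - 8*z^3 + 19*z^2 - 12*z) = (z - 4)*(z + 1)*(z^3 - 4*z^2 + 3*z) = z*(z - 4)*(z + 1)*(z^2 - 4*z + 3) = z*(z - 4)*(z - 3)*(z + 1)*(z - 1)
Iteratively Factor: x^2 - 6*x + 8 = (x - 2)*(x - 4)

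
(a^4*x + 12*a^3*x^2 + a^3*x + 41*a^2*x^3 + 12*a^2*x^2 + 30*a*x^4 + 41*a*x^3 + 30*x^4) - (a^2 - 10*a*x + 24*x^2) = a^4*x + 12*a^3*x^2 + a^3*x + 41*a^2*x^3 + 12*a^2*x^2 - a^2 + 30*a*x^4 + 41*a*x^3 + 10*a*x + 30*x^4 - 24*x^2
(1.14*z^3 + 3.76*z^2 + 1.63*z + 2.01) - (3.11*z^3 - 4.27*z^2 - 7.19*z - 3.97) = -1.97*z^3 + 8.03*z^2 + 8.82*z + 5.98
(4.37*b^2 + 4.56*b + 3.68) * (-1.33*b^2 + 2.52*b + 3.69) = -5.8121*b^4 + 4.9476*b^3 + 22.7221*b^2 + 26.1*b + 13.5792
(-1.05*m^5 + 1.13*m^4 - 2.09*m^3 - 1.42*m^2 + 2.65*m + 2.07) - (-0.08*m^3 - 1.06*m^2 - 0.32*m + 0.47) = -1.05*m^5 + 1.13*m^4 - 2.01*m^3 - 0.36*m^2 + 2.97*m + 1.6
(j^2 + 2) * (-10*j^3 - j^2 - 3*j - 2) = -10*j^5 - j^4 - 23*j^3 - 4*j^2 - 6*j - 4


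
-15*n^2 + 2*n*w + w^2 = (-3*n + w)*(5*n + w)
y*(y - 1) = y^2 - y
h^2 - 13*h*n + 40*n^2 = (h - 8*n)*(h - 5*n)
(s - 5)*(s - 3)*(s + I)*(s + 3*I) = s^4 - 8*s^3 + 4*I*s^3 + 12*s^2 - 32*I*s^2 + 24*s + 60*I*s - 45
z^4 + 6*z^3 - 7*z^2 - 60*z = z*(z - 3)*(z + 4)*(z + 5)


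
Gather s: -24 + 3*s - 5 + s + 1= 4*s - 28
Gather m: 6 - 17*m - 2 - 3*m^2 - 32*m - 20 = -3*m^2 - 49*m - 16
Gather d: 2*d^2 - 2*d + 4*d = 2*d^2 + 2*d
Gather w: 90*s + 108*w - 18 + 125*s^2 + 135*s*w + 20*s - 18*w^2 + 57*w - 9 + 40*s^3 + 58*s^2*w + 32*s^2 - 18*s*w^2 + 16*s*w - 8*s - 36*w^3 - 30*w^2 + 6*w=40*s^3 + 157*s^2 + 102*s - 36*w^3 + w^2*(-18*s - 48) + w*(58*s^2 + 151*s + 171) - 27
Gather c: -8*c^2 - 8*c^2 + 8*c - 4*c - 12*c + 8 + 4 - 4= -16*c^2 - 8*c + 8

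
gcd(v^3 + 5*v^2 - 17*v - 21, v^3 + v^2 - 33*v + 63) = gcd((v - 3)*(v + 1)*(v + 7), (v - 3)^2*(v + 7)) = v^2 + 4*v - 21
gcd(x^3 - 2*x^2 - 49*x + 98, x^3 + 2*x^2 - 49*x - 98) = x^2 - 49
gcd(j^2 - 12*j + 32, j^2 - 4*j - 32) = j - 8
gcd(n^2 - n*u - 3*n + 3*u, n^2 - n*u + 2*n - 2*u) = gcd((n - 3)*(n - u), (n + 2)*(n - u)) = -n + u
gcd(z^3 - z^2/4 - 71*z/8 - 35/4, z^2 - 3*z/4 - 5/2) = z + 5/4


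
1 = 1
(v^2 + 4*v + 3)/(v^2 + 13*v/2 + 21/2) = 2*(v + 1)/(2*v + 7)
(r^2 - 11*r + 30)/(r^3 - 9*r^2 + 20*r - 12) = (r - 5)/(r^2 - 3*r + 2)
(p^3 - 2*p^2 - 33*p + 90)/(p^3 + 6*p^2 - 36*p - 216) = (p^2 - 8*p + 15)/(p^2 - 36)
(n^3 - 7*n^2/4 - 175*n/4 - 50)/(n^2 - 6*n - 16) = (4*n^2 + 25*n + 25)/(4*(n + 2))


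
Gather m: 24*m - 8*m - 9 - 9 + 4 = 16*m - 14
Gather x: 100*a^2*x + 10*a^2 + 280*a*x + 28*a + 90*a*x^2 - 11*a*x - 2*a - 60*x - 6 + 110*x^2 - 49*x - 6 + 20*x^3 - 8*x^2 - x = 10*a^2 + 26*a + 20*x^3 + x^2*(90*a + 102) + x*(100*a^2 + 269*a - 110) - 12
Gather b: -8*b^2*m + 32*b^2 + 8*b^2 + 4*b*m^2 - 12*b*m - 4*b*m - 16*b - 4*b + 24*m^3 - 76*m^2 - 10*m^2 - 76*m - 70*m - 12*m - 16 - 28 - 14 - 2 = b^2*(40 - 8*m) + b*(4*m^2 - 16*m - 20) + 24*m^3 - 86*m^2 - 158*m - 60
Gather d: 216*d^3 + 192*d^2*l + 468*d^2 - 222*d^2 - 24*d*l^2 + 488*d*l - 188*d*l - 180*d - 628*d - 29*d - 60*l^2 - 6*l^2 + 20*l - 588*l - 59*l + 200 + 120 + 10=216*d^3 + d^2*(192*l + 246) + d*(-24*l^2 + 300*l - 837) - 66*l^2 - 627*l + 330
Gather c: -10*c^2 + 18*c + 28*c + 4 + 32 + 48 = -10*c^2 + 46*c + 84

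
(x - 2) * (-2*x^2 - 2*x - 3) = -2*x^3 + 2*x^2 + x + 6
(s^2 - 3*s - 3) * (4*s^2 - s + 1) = 4*s^4 - 13*s^3 - 8*s^2 - 3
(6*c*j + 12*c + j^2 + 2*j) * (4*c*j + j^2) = 24*c^2*j^2 + 48*c^2*j + 10*c*j^3 + 20*c*j^2 + j^4 + 2*j^3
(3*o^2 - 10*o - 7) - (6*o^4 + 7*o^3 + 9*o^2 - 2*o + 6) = -6*o^4 - 7*o^3 - 6*o^2 - 8*o - 13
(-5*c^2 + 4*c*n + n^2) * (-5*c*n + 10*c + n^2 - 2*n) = 25*c^3*n - 50*c^3 - 25*c^2*n^2 + 50*c^2*n - c*n^3 + 2*c*n^2 + n^4 - 2*n^3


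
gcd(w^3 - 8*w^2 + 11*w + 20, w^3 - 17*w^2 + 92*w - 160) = w^2 - 9*w + 20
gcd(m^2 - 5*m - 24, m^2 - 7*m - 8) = m - 8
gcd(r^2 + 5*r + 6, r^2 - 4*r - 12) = r + 2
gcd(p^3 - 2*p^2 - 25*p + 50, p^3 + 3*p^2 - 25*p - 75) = p^2 - 25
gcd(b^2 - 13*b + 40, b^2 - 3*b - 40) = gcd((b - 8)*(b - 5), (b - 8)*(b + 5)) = b - 8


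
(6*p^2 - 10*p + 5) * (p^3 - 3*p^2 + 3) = 6*p^5 - 28*p^4 + 35*p^3 + 3*p^2 - 30*p + 15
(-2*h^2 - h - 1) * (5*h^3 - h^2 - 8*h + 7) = -10*h^5 - 3*h^4 + 12*h^3 - 5*h^2 + h - 7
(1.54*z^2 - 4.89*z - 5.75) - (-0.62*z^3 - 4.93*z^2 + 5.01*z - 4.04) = 0.62*z^3 + 6.47*z^2 - 9.9*z - 1.71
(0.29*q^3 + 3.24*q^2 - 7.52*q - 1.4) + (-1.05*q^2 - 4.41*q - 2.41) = 0.29*q^3 + 2.19*q^2 - 11.93*q - 3.81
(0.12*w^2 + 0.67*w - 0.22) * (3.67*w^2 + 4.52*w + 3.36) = 0.4404*w^4 + 3.0013*w^3 + 2.6242*w^2 + 1.2568*w - 0.7392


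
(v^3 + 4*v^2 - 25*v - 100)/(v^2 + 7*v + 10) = (v^2 - v - 20)/(v + 2)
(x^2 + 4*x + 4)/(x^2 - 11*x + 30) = (x^2 + 4*x + 4)/(x^2 - 11*x + 30)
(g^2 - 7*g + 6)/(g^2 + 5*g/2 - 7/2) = 2*(g - 6)/(2*g + 7)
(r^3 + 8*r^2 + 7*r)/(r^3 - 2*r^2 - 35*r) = (r^2 + 8*r + 7)/(r^2 - 2*r - 35)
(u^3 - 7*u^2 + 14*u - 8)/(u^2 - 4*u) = u - 3 + 2/u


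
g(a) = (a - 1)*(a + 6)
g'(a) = 2*a + 5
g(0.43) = -3.67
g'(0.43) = 5.86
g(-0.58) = -8.56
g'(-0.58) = 3.84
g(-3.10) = -11.89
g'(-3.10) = -1.20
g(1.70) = 5.39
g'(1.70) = 8.40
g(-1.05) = -10.15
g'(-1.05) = 2.90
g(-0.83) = -9.46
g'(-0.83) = 3.34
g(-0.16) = -6.77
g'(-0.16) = 4.68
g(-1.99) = -11.99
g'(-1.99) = 1.02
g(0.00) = -6.00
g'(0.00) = 5.00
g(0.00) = -6.00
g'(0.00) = 5.00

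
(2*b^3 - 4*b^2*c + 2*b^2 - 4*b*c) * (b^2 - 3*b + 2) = 2*b^5 - 4*b^4*c - 4*b^4 + 8*b^3*c - 2*b^3 + 4*b^2*c + 4*b^2 - 8*b*c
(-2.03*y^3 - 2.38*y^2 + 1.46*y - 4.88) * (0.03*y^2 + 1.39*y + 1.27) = -0.0609*y^5 - 2.8931*y^4 - 5.8425*y^3 - 1.1396*y^2 - 4.929*y - 6.1976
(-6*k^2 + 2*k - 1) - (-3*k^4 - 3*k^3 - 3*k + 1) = 3*k^4 + 3*k^3 - 6*k^2 + 5*k - 2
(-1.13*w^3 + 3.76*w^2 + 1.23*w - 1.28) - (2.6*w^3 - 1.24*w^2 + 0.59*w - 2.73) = -3.73*w^3 + 5.0*w^2 + 0.64*w + 1.45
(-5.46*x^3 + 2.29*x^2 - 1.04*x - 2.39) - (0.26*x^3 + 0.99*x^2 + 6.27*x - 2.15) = -5.72*x^3 + 1.3*x^2 - 7.31*x - 0.24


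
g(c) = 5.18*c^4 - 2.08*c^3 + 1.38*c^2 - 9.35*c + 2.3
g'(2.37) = 237.97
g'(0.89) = 2.77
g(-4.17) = 1782.41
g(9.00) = 32499.59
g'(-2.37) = -326.77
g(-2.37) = 223.33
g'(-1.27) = -65.36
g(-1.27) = 34.14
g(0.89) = -3.14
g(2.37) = 123.63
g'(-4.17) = -1631.81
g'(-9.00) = -15644.51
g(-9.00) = 35700.53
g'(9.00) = 14614.93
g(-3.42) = 842.28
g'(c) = 20.72*c^3 - 6.24*c^2 + 2.76*c - 9.35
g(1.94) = 47.54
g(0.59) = -2.54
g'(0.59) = -5.64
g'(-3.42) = -920.61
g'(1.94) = 123.80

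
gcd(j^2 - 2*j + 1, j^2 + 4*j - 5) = j - 1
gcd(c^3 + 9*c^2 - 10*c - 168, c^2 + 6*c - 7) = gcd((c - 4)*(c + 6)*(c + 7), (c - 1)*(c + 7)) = c + 7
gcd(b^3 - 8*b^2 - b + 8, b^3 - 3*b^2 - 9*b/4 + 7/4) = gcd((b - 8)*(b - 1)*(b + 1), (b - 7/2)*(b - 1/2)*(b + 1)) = b + 1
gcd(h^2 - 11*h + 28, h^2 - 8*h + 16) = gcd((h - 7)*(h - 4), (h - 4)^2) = h - 4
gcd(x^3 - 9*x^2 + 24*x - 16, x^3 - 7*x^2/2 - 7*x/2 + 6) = x^2 - 5*x + 4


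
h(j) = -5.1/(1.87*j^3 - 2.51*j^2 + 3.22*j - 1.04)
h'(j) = -5.1*(-5.61*j^2 + 5.02*j - 3.22)/(1.87*j^3 - 2.51*j^2 + 3.22*j - 1.04)^2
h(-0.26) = 2.45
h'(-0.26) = 5.78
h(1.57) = -1.01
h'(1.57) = 1.82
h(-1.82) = 0.19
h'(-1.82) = 0.22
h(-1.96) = 0.16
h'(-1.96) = 0.18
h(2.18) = -0.38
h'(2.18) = 0.54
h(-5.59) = 0.01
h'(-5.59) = 0.01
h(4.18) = -0.05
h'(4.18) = 0.04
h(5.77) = -0.02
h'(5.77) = 0.01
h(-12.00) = 0.00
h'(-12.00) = 0.00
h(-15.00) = 0.00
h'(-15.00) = 0.00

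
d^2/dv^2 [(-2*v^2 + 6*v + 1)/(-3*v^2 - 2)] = 2*(-54*v^3 - 63*v^2 + 108*v + 14)/(27*v^6 + 54*v^4 + 36*v^2 + 8)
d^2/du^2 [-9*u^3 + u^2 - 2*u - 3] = 2 - 54*u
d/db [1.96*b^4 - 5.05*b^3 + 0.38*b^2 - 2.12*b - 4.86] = 7.84*b^3 - 15.15*b^2 + 0.76*b - 2.12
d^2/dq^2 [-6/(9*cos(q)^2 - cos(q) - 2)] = 6*(-324*sin(q)^4 + 235*sin(q)^2 - 127*cos(q)/4 + 27*cos(3*q)/4 + 127)/(9*sin(q)^2 + cos(q) - 7)^3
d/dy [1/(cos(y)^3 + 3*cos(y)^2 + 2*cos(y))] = (3*sin(y) + 2*sin(y)/cos(y)^2 + 6*tan(y))/((cos(y) + 1)^2*(cos(y) + 2)^2)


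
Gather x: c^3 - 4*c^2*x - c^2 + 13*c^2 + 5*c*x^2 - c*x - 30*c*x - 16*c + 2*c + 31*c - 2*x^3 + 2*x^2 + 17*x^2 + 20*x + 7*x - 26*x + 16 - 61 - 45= c^3 + 12*c^2 + 17*c - 2*x^3 + x^2*(5*c + 19) + x*(-4*c^2 - 31*c + 1) - 90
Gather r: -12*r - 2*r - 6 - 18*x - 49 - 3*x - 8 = -14*r - 21*x - 63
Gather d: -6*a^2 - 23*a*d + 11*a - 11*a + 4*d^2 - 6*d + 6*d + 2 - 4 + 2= -6*a^2 - 23*a*d + 4*d^2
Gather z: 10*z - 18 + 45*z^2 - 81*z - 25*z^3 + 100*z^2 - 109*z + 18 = -25*z^3 + 145*z^2 - 180*z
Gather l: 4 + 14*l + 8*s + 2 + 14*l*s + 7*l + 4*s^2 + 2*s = l*(14*s + 21) + 4*s^2 + 10*s + 6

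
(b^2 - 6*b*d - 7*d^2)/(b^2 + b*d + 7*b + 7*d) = (b - 7*d)/(b + 7)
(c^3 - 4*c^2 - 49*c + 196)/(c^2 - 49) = c - 4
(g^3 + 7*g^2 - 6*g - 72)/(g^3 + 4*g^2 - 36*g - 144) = (g - 3)/(g - 6)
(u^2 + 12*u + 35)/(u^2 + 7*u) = (u + 5)/u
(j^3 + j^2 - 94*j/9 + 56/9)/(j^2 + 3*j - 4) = (j^2 - 3*j + 14/9)/(j - 1)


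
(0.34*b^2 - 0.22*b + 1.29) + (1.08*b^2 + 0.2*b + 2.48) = 1.42*b^2 - 0.02*b + 3.77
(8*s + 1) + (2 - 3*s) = 5*s + 3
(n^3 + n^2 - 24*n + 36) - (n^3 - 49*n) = n^2 + 25*n + 36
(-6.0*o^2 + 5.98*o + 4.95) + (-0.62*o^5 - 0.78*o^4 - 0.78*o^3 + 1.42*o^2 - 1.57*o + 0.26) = -0.62*o^5 - 0.78*o^4 - 0.78*o^3 - 4.58*o^2 + 4.41*o + 5.21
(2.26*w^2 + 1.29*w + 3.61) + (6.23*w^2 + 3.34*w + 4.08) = 8.49*w^2 + 4.63*w + 7.69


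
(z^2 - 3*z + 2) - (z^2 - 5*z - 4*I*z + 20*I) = 2*z + 4*I*z + 2 - 20*I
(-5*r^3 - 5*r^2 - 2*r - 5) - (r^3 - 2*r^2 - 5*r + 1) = -6*r^3 - 3*r^2 + 3*r - 6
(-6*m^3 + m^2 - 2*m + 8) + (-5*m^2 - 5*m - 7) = -6*m^3 - 4*m^2 - 7*m + 1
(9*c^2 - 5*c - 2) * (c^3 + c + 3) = 9*c^5 - 5*c^4 + 7*c^3 + 22*c^2 - 17*c - 6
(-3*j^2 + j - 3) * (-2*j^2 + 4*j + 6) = 6*j^4 - 14*j^3 - 8*j^2 - 6*j - 18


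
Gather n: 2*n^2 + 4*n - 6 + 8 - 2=2*n^2 + 4*n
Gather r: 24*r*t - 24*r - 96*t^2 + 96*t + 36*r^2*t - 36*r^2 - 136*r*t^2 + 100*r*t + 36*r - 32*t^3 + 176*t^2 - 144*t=r^2*(36*t - 36) + r*(-136*t^2 + 124*t + 12) - 32*t^3 + 80*t^2 - 48*t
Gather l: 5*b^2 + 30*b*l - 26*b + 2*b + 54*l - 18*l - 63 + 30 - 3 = 5*b^2 - 24*b + l*(30*b + 36) - 36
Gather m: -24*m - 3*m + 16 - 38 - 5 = -27*m - 27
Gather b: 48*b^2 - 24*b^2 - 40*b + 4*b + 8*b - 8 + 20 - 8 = 24*b^2 - 28*b + 4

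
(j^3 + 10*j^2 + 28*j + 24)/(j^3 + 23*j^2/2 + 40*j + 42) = 2*(j + 2)/(2*j + 7)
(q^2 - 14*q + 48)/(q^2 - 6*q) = (q - 8)/q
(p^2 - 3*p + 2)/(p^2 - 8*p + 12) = (p - 1)/(p - 6)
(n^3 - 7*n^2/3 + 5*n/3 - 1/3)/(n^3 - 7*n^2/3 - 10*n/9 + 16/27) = 9*(n^2 - 2*n + 1)/(9*n^2 - 18*n - 16)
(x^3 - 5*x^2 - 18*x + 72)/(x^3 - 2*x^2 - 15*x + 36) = (x - 6)/(x - 3)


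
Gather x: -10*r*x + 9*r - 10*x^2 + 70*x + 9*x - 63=9*r - 10*x^2 + x*(79 - 10*r) - 63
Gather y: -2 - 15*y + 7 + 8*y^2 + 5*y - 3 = 8*y^2 - 10*y + 2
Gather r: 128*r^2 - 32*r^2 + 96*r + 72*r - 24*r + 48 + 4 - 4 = 96*r^2 + 144*r + 48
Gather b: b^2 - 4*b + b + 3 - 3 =b^2 - 3*b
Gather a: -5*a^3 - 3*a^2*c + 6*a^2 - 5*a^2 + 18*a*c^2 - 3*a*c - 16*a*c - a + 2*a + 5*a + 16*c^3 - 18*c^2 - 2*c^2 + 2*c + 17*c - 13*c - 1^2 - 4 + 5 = -5*a^3 + a^2*(1 - 3*c) + a*(18*c^2 - 19*c + 6) + 16*c^3 - 20*c^2 + 6*c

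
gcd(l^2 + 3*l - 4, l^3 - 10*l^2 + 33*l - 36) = 1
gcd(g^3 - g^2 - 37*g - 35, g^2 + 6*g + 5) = g^2 + 6*g + 5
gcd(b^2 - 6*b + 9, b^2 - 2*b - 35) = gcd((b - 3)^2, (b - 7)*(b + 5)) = 1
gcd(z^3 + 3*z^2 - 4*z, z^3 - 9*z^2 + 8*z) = z^2 - z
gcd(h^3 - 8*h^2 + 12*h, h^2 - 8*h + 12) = h^2 - 8*h + 12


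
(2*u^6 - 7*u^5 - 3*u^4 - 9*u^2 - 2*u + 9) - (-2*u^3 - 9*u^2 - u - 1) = 2*u^6 - 7*u^5 - 3*u^4 + 2*u^3 - u + 10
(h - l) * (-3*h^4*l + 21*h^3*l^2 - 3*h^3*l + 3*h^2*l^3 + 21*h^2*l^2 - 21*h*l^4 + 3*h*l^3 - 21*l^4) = -3*h^5*l + 24*h^4*l^2 - 3*h^4*l - 18*h^3*l^3 + 24*h^3*l^2 - 24*h^2*l^4 - 18*h^2*l^3 + 21*h*l^5 - 24*h*l^4 + 21*l^5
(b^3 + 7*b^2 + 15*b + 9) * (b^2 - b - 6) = b^5 + 6*b^4 + 2*b^3 - 48*b^2 - 99*b - 54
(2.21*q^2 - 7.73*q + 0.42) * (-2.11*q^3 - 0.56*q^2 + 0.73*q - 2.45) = -4.6631*q^5 + 15.0727*q^4 + 5.0559*q^3 - 11.2926*q^2 + 19.2451*q - 1.029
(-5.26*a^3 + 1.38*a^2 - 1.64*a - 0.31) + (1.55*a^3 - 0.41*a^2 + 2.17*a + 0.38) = -3.71*a^3 + 0.97*a^2 + 0.53*a + 0.07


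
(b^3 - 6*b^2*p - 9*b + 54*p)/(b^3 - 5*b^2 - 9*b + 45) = (b - 6*p)/(b - 5)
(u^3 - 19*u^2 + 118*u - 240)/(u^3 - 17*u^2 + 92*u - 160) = (u - 6)/(u - 4)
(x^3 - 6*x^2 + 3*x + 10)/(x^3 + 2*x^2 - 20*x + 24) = (x^2 - 4*x - 5)/(x^2 + 4*x - 12)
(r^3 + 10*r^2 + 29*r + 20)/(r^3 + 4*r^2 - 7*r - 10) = (r + 4)/(r - 2)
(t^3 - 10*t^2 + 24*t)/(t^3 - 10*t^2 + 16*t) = (t^2 - 10*t + 24)/(t^2 - 10*t + 16)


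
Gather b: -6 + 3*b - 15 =3*b - 21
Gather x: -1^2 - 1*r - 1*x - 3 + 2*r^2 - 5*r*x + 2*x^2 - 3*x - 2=2*r^2 - r + 2*x^2 + x*(-5*r - 4) - 6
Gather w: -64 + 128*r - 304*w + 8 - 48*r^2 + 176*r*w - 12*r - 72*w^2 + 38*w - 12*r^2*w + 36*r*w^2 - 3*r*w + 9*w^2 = -48*r^2 + 116*r + w^2*(36*r - 63) + w*(-12*r^2 + 173*r - 266) - 56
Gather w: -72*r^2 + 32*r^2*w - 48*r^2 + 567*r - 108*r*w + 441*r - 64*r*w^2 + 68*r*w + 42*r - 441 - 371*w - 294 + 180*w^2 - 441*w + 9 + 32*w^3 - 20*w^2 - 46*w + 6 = -120*r^2 + 1050*r + 32*w^3 + w^2*(160 - 64*r) + w*(32*r^2 - 40*r - 858) - 720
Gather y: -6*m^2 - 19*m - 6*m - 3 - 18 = -6*m^2 - 25*m - 21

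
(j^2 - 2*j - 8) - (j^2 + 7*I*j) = -2*j - 7*I*j - 8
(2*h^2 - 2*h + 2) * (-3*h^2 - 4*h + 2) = -6*h^4 - 2*h^3 + 6*h^2 - 12*h + 4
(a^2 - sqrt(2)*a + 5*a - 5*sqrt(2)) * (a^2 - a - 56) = a^4 - sqrt(2)*a^3 + 4*a^3 - 61*a^2 - 4*sqrt(2)*a^2 - 280*a + 61*sqrt(2)*a + 280*sqrt(2)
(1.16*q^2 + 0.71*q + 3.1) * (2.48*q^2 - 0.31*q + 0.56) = 2.8768*q^4 + 1.4012*q^3 + 8.1175*q^2 - 0.5634*q + 1.736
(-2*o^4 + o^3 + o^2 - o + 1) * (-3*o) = 6*o^5 - 3*o^4 - 3*o^3 + 3*o^2 - 3*o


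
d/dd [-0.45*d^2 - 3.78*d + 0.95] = -0.9*d - 3.78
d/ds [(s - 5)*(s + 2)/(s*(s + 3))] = 2*(3*s^2 + 10*s + 15)/(s^2*(s^2 + 6*s + 9))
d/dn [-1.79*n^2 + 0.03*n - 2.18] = 0.03 - 3.58*n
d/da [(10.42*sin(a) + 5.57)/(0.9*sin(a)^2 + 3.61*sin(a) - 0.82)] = (-10.026*sin(a) + 4.689*cos(2*a) - 33.3411)*cos(a)/(0.9*sin(a)^2 + 3.61*sin(a) - 0.82)^2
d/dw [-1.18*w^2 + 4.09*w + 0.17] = 4.09 - 2.36*w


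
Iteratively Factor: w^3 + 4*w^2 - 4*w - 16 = (w - 2)*(w^2 + 6*w + 8) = (w - 2)*(w + 2)*(w + 4)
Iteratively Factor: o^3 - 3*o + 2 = (o + 2)*(o^2 - 2*o + 1) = (o - 1)*(o + 2)*(o - 1)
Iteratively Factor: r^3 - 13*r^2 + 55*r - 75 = (r - 5)*(r^2 - 8*r + 15) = (r - 5)^2*(r - 3)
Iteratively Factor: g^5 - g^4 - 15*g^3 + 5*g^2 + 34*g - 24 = (g - 4)*(g^4 + 3*g^3 - 3*g^2 - 7*g + 6) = (g - 4)*(g + 3)*(g^3 - 3*g + 2) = (g - 4)*(g + 2)*(g + 3)*(g^2 - 2*g + 1) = (g - 4)*(g - 1)*(g + 2)*(g + 3)*(g - 1)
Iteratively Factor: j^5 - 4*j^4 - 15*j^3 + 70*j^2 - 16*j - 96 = (j - 4)*(j^4 - 15*j^2 + 10*j + 24) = (j - 4)*(j + 4)*(j^3 - 4*j^2 + j + 6) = (j - 4)*(j - 2)*(j + 4)*(j^2 - 2*j - 3) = (j - 4)*(j - 2)*(j + 1)*(j + 4)*(j - 3)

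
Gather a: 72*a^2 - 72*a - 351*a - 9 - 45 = 72*a^2 - 423*a - 54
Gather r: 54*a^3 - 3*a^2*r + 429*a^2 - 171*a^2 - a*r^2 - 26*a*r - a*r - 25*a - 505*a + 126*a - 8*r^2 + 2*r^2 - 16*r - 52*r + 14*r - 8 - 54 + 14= 54*a^3 + 258*a^2 - 404*a + r^2*(-a - 6) + r*(-3*a^2 - 27*a - 54) - 48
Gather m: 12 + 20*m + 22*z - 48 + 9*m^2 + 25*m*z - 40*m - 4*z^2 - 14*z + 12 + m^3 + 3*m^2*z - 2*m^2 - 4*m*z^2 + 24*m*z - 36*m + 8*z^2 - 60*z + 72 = m^3 + m^2*(3*z + 7) + m*(-4*z^2 + 49*z - 56) + 4*z^2 - 52*z + 48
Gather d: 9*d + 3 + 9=9*d + 12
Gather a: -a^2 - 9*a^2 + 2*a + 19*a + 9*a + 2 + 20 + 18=-10*a^2 + 30*a + 40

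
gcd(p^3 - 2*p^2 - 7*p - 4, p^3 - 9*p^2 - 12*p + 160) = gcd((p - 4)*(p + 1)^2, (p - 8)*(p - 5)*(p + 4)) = 1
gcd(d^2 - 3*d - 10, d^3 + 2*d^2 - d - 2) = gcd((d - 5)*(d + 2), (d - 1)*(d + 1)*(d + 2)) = d + 2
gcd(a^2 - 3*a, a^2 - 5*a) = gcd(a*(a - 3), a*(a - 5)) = a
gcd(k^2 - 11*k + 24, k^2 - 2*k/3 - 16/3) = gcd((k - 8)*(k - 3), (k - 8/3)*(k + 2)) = 1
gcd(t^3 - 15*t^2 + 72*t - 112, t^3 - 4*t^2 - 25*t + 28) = t - 7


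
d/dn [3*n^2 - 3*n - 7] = 6*n - 3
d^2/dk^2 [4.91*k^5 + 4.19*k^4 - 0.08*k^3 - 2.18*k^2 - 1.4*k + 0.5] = 98.2*k^3 + 50.28*k^2 - 0.48*k - 4.36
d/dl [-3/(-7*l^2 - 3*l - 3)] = 3*(-14*l - 3)/(7*l^2 + 3*l + 3)^2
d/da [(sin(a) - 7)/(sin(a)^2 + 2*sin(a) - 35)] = (14*sin(a) + cos(a)^2 - 22)*cos(a)/(sin(a)^2 + 2*sin(a) - 35)^2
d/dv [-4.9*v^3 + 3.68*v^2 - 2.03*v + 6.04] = -14.7*v^2 + 7.36*v - 2.03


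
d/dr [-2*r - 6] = -2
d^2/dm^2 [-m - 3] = 0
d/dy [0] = 0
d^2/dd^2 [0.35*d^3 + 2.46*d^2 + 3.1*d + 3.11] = 2.1*d + 4.92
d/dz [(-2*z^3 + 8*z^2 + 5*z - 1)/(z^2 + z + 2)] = (-2*z^4 - 4*z^3 - 9*z^2 + 34*z + 11)/(z^4 + 2*z^3 + 5*z^2 + 4*z + 4)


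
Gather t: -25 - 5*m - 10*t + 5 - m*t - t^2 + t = -5*m - t^2 + t*(-m - 9) - 20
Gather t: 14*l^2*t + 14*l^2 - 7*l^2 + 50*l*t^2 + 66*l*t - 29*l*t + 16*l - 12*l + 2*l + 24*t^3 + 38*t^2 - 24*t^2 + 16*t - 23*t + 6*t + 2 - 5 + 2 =7*l^2 + 6*l + 24*t^3 + t^2*(50*l + 14) + t*(14*l^2 + 37*l - 1) - 1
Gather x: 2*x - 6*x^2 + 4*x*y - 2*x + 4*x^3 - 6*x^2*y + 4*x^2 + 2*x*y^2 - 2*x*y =4*x^3 + x^2*(-6*y - 2) + x*(2*y^2 + 2*y)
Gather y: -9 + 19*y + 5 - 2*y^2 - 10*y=-2*y^2 + 9*y - 4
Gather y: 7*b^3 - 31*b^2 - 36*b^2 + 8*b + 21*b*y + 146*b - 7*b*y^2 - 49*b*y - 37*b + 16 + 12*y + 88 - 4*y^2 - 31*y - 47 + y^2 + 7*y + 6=7*b^3 - 67*b^2 + 117*b + y^2*(-7*b - 3) + y*(-28*b - 12) + 63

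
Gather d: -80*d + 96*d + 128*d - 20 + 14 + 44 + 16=144*d + 54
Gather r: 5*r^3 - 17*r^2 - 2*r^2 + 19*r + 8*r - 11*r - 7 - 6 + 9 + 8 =5*r^3 - 19*r^2 + 16*r + 4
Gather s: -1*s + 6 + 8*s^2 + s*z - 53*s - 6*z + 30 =8*s^2 + s*(z - 54) - 6*z + 36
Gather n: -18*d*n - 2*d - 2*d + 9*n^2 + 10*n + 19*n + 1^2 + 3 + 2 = -4*d + 9*n^2 + n*(29 - 18*d) + 6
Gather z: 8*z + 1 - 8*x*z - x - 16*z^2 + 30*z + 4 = -x - 16*z^2 + z*(38 - 8*x) + 5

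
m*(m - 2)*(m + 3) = m^3 + m^2 - 6*m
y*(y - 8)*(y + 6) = y^3 - 2*y^2 - 48*y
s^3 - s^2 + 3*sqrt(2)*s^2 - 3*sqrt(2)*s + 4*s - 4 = (s - 1)*(s + sqrt(2))*(s + 2*sqrt(2))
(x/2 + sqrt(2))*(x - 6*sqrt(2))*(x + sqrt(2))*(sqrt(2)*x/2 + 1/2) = sqrt(2)*x^4/4 - 5*x^3/4 - 35*sqrt(2)*x^2/4 - 20*x - 6*sqrt(2)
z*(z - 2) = z^2 - 2*z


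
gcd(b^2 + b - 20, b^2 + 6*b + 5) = b + 5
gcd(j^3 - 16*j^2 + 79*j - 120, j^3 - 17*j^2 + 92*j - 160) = j^2 - 13*j + 40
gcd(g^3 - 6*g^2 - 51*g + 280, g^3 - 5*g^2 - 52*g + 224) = g^2 - g - 56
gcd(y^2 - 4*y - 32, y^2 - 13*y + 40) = y - 8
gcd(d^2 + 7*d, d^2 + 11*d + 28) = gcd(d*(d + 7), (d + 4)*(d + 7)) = d + 7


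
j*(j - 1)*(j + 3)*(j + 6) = j^4 + 8*j^3 + 9*j^2 - 18*j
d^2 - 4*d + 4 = (d - 2)^2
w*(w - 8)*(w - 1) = w^3 - 9*w^2 + 8*w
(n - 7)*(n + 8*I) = n^2 - 7*n + 8*I*n - 56*I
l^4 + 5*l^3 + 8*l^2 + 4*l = l*(l + 1)*(l + 2)^2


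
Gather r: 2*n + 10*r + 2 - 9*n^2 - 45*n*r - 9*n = -9*n^2 - 7*n + r*(10 - 45*n) + 2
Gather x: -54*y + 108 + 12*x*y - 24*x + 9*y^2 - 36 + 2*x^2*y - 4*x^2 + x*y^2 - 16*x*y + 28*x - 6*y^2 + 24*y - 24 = x^2*(2*y - 4) + x*(y^2 - 4*y + 4) + 3*y^2 - 30*y + 48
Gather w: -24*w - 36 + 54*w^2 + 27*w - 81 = 54*w^2 + 3*w - 117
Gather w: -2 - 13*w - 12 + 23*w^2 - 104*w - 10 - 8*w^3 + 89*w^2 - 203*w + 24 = -8*w^3 + 112*w^2 - 320*w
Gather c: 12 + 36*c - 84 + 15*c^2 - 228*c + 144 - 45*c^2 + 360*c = -30*c^2 + 168*c + 72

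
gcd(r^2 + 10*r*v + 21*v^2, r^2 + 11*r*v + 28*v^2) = r + 7*v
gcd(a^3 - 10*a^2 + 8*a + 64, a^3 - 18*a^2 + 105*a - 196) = a - 4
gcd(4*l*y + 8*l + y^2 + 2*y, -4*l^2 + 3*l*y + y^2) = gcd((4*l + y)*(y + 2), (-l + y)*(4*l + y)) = 4*l + y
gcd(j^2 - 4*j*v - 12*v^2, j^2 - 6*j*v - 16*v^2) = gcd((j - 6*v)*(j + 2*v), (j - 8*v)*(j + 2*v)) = j + 2*v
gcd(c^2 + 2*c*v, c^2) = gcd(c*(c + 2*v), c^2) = c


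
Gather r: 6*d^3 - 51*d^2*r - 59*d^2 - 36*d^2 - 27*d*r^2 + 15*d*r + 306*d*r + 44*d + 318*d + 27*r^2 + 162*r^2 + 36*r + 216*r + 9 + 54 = 6*d^3 - 95*d^2 + 362*d + r^2*(189 - 27*d) + r*(-51*d^2 + 321*d + 252) + 63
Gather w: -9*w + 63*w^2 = 63*w^2 - 9*w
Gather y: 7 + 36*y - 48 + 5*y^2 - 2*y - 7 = 5*y^2 + 34*y - 48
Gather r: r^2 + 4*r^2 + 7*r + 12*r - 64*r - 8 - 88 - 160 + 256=5*r^2 - 45*r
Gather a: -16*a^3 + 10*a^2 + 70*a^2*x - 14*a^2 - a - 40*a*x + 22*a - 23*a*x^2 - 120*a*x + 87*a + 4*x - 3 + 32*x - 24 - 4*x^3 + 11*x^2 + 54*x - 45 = -16*a^3 + a^2*(70*x - 4) + a*(-23*x^2 - 160*x + 108) - 4*x^3 + 11*x^2 + 90*x - 72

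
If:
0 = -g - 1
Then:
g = -1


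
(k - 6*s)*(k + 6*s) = k^2 - 36*s^2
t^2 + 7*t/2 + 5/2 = (t + 1)*(t + 5/2)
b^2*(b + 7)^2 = b^4 + 14*b^3 + 49*b^2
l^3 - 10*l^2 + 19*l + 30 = (l - 6)*(l - 5)*(l + 1)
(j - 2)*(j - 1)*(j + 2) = j^3 - j^2 - 4*j + 4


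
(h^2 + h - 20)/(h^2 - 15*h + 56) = (h^2 + h - 20)/(h^2 - 15*h + 56)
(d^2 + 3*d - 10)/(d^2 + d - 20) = (d - 2)/(d - 4)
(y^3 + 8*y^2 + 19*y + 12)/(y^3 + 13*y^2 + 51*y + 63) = (y^2 + 5*y + 4)/(y^2 + 10*y + 21)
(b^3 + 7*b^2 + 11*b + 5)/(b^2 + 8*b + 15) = (b^2 + 2*b + 1)/(b + 3)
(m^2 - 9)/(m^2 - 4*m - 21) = (m - 3)/(m - 7)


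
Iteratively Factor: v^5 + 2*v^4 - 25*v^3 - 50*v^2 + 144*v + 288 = (v - 4)*(v^4 + 6*v^3 - v^2 - 54*v - 72) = (v - 4)*(v + 3)*(v^3 + 3*v^2 - 10*v - 24) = (v - 4)*(v + 3)*(v + 4)*(v^2 - v - 6) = (v - 4)*(v + 2)*(v + 3)*(v + 4)*(v - 3)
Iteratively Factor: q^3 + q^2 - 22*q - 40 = (q + 4)*(q^2 - 3*q - 10) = (q - 5)*(q + 4)*(q + 2)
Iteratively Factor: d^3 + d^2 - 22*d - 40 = (d - 5)*(d^2 + 6*d + 8) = (d - 5)*(d + 4)*(d + 2)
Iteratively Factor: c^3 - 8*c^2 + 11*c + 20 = (c + 1)*(c^2 - 9*c + 20) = (c - 4)*(c + 1)*(c - 5)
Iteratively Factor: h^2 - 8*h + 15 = (h - 3)*(h - 5)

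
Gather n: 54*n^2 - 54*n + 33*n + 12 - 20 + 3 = 54*n^2 - 21*n - 5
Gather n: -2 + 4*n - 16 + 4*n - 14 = 8*n - 32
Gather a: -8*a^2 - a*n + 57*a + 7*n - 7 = -8*a^2 + a*(57 - n) + 7*n - 7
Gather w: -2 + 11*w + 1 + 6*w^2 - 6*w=6*w^2 + 5*w - 1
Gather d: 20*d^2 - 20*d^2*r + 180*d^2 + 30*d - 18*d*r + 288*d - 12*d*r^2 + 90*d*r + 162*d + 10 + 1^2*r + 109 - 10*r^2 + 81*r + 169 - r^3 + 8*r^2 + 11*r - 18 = d^2*(200 - 20*r) + d*(-12*r^2 + 72*r + 480) - r^3 - 2*r^2 + 93*r + 270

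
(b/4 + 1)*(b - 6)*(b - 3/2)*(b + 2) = b^4/4 - 3*b^3/8 - 7*b^2 - 3*b/2 + 18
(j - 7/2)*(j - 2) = j^2 - 11*j/2 + 7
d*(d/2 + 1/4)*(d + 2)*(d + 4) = d^4/2 + 13*d^3/4 + 11*d^2/2 + 2*d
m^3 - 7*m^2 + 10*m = m*(m - 5)*(m - 2)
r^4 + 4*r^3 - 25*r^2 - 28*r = r*(r - 4)*(r + 1)*(r + 7)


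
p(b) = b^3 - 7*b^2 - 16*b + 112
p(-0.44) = 117.60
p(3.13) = 24.01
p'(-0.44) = -9.26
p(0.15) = 109.45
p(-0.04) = 112.63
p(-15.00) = -4598.00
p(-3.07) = 66.21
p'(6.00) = 8.00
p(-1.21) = 119.34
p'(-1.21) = 5.33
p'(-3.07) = 55.25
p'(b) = 3*b^2 - 14*b - 16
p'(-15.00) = 869.00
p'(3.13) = -30.43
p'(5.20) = -7.68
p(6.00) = -20.00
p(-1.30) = 118.77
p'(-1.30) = 7.27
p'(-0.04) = -15.44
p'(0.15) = -18.03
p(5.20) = -19.87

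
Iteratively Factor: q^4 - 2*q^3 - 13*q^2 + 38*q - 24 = (q - 2)*(q^3 - 13*q + 12) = (q - 3)*(q - 2)*(q^2 + 3*q - 4) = (q - 3)*(q - 2)*(q - 1)*(q + 4)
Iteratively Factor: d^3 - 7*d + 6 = (d - 2)*(d^2 + 2*d - 3) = (d - 2)*(d + 3)*(d - 1)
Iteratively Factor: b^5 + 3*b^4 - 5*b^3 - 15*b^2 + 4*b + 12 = (b - 2)*(b^4 + 5*b^3 + 5*b^2 - 5*b - 6) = (b - 2)*(b + 1)*(b^3 + 4*b^2 + b - 6) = (b - 2)*(b - 1)*(b + 1)*(b^2 + 5*b + 6) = (b - 2)*(b - 1)*(b + 1)*(b + 2)*(b + 3)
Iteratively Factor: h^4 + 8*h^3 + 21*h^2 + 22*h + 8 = (h + 2)*(h^3 + 6*h^2 + 9*h + 4) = (h + 1)*(h + 2)*(h^2 + 5*h + 4) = (h + 1)^2*(h + 2)*(h + 4)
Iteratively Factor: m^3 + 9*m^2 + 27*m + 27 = (m + 3)*(m^2 + 6*m + 9) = (m + 3)^2*(m + 3)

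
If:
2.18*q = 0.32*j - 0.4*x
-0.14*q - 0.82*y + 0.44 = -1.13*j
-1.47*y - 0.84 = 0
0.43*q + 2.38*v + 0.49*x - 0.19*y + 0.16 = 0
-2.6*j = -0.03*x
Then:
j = -0.27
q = 4.29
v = 3.97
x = -23.61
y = -0.57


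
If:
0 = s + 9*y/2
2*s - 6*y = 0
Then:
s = 0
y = 0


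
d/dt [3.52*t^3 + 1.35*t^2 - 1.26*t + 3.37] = 10.56*t^2 + 2.7*t - 1.26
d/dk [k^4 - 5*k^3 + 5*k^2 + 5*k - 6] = 4*k^3 - 15*k^2 + 10*k + 5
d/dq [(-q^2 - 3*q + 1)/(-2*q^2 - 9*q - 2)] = (3*q^2 + 8*q + 15)/(4*q^4 + 36*q^3 + 89*q^2 + 36*q + 4)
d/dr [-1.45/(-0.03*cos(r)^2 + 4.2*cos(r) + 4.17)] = (0.087*cos(r) - 6.09)*sin(r)/(-0.03*cos(r)^2 + 4.2*cos(r) + 4.17)^2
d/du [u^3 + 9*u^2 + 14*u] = 3*u^2 + 18*u + 14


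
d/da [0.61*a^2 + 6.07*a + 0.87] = 1.22*a + 6.07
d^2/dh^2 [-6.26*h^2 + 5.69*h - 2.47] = -12.5200000000000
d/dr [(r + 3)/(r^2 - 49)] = (r^2 - 2*r*(r + 3) - 49)/(r^2 - 49)^2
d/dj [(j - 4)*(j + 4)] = 2*j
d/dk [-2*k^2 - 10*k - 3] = -4*k - 10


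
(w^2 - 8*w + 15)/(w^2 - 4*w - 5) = (w - 3)/(w + 1)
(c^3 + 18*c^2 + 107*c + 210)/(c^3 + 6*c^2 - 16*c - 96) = (c^2 + 12*c + 35)/(c^2 - 16)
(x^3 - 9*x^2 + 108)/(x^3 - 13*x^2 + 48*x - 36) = (x + 3)/(x - 1)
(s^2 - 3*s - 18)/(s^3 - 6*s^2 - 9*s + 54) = 1/(s - 3)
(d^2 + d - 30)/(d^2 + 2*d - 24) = (d - 5)/(d - 4)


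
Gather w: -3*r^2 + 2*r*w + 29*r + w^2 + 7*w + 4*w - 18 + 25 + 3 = -3*r^2 + 29*r + w^2 + w*(2*r + 11) + 10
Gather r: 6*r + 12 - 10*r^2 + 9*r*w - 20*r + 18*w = -10*r^2 + r*(9*w - 14) + 18*w + 12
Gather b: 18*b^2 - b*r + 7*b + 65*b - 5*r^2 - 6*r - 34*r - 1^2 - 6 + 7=18*b^2 + b*(72 - r) - 5*r^2 - 40*r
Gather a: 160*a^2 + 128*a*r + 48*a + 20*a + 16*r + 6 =160*a^2 + a*(128*r + 68) + 16*r + 6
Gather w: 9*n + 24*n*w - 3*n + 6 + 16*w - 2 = 6*n + w*(24*n + 16) + 4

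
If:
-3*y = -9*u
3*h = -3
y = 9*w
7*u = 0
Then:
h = -1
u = 0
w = 0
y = 0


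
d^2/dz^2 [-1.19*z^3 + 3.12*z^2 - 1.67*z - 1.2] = 6.24 - 7.14*z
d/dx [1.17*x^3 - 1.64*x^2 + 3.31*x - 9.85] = 3.51*x^2 - 3.28*x + 3.31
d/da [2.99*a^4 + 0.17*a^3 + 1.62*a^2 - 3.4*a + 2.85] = 11.96*a^3 + 0.51*a^2 + 3.24*a - 3.4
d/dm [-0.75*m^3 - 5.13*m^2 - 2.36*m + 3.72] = -2.25*m^2 - 10.26*m - 2.36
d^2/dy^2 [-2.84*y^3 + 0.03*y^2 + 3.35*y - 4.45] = 0.06 - 17.04*y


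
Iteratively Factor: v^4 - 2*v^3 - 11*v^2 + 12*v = (v - 4)*(v^3 + 2*v^2 - 3*v) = (v - 4)*(v + 3)*(v^2 - v) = v*(v - 4)*(v + 3)*(v - 1)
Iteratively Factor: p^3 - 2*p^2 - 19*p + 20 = (p + 4)*(p^2 - 6*p + 5) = (p - 5)*(p + 4)*(p - 1)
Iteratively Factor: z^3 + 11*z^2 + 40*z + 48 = (z + 4)*(z^2 + 7*z + 12) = (z + 3)*(z + 4)*(z + 4)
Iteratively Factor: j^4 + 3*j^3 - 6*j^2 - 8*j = (j + 1)*(j^3 + 2*j^2 - 8*j) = (j + 1)*(j + 4)*(j^2 - 2*j) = j*(j + 1)*(j + 4)*(j - 2)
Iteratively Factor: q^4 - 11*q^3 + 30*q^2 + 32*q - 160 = (q - 4)*(q^3 - 7*q^2 + 2*q + 40) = (q - 4)^2*(q^2 - 3*q - 10) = (q - 4)^2*(q + 2)*(q - 5)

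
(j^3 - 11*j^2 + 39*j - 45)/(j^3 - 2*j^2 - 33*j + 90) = (j - 3)/(j + 6)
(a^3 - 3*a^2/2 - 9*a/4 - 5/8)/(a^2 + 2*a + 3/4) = (4*a^2 - 8*a - 5)/(2*(2*a + 3))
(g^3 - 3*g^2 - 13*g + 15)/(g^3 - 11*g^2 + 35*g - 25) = (g + 3)/(g - 5)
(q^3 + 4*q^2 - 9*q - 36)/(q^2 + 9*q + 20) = (q^2 - 9)/(q + 5)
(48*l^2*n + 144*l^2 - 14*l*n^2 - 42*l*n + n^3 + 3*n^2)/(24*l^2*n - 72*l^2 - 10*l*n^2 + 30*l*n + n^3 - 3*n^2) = (8*l*n + 24*l - n^2 - 3*n)/(4*l*n - 12*l - n^2 + 3*n)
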